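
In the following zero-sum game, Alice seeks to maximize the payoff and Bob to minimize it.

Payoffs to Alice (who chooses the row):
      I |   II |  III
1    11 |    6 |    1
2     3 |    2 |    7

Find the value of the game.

4

Column I is strictly dominated by II for Bob (it gives Alice more in every row).
The remaining 2×2 game on (1, 2) × (II, III) has no saddle point. Let Alice play 1 with probability p; indifference gives 6p + 2(1−p) = p + 7(1−p), so p = 1/2.
Similarly Bob's optimal q on II is 3/5, and the value is 6·(3/5) + (1)·(2/5) = 4.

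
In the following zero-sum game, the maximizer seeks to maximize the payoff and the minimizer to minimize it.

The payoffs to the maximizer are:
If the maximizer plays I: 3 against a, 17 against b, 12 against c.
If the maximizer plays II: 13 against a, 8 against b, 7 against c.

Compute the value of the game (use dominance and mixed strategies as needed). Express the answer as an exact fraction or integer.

Column b is strictly dominated by c for the minimizer (it gives the maximizer more in every row).
The remaining 2×2 game on (I, II) × (a, c) has no saddle point. Let the maximizer play I with probability p; indifference gives 3p + 13(1−p) = 12p + 7(1−p), so p = 2/5.
Similarly the minimizer's optimal q on a is 1/3, and the value is 3·(1/3) + (12)·(2/3) = 9.

9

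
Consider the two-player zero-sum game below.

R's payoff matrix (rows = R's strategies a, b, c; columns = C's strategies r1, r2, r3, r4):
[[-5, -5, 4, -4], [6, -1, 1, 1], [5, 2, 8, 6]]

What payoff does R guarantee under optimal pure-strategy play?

Row minima: -5, -1, 2 → R's maximin is 2.
Column maxima: 6, 2, 8, 6 → C's minimax is 2.
They coincide at (c, r2), so the value is 2.

2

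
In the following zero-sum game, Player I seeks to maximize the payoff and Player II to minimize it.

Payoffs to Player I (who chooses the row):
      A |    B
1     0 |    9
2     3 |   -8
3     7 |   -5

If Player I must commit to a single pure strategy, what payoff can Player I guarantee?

The worst-case payoff for each row is 1: 0, 2: -8, 3: -5.
The best of these is 0.

0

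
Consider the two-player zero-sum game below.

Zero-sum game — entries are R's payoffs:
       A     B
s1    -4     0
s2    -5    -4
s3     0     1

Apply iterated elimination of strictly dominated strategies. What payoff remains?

0

Column B is strictly dominated by A for C (-4<0, -5<-4, 0<1); eliminate B.
Row s1 is strictly dominated by row s3 (0>-4); eliminate s1.
Row s2 is strictly dominated by row s3 (0>-5); eliminate s2.
Only (s3, A) remains, with payoff 0.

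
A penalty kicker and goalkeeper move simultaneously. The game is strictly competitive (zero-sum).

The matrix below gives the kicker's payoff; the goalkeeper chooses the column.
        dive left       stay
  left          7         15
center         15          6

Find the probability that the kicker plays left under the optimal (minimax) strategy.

9/17

Row minima are 7 and 6, so the kicker's maximin is 7; column maxima are 15 and 15, so the goalkeeper's minimax is 15. These differ, so the equilibrium is in mixed strategies.
Let the kicker play left with probability p. The goalkeeper is indifferent when 7p + 15(1−p) = 15p + 6(1−p), giving p = 9/17.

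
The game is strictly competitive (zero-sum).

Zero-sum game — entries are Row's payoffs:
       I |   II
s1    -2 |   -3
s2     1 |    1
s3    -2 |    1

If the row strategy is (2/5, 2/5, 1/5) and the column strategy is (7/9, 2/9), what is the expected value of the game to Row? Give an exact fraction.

-34/45

Against (7/9, 2/9), each row's expected payoff is s1: -20/9; s2: 1; s3: -4/3.
Taking the (2/5, 2/5, 1/5)-weighted average: (2/5)·(-20/9) + (2/5)·(1) + (1/5)·(-4/3) = -34/45.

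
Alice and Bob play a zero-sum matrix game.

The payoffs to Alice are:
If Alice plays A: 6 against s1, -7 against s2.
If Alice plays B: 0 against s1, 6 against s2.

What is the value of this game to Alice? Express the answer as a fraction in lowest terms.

36/19

Row minima are -7 and 0, so Alice's maximin is 0; column maxima are 6 and 6, so Bob's minimax is 6. These differ, so the equilibrium is in mixed strategies.
Let Alice play A with probability p. Bob is indifferent when 6p = −7p + 6(1−p), giving p = 6/19.
Let Bob play s1 with probability q. Alice is indifferent when 6q − 7(1−q) = 6(1−q), giving q = 13/19.
The value is 6·(13/19) + (-7)·(6/19) = 36/19.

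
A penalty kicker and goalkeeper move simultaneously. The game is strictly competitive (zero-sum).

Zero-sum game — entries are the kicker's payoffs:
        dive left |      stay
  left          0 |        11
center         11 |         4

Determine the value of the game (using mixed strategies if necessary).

Row minima are 0 and 4, so the kicker's maximin is 4; column maxima are 11 and 11, so the goalkeeper's minimax is 11. These differ, so the equilibrium is in mixed strategies.
Let the kicker play left with probability p. The goalkeeper is indifferent when 11(1−p) = 11p + 4(1−p), giving p = 7/18.
Let the goalkeeper play dive left with probability q. The kicker is indifferent when 11(1−q) = 11q + 4(1−q), giving q = 7/18.
The value is 0·(7/18) + (11)·(11/18) = 121/18.

121/18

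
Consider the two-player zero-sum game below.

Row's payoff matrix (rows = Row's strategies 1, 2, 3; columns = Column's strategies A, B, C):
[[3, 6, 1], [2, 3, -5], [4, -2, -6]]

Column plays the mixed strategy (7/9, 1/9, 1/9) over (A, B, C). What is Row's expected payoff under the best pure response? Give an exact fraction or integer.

1: (3)·(7/9) + (6)·(1/9) + (1)·(1/9) = 28/9.
2: (2)·(7/9) + (3)·(1/9) + (-5)·(1/9) = 4/3.
3: (4)·(7/9) + (-2)·(1/9) + (-6)·(1/9) = 20/9.
The best pure response is 1 with expected payoff 28/9.

28/9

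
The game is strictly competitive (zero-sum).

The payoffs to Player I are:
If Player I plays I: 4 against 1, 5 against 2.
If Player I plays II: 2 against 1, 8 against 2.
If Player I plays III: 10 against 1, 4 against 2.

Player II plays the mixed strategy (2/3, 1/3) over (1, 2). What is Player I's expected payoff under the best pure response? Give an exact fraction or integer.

8

I: (4)·(2/3) + (5)·(1/3) = 13/3.
II: (2)·(2/3) + (8)·(1/3) = 4.
III: (10)·(2/3) + (4)·(1/3) = 8.
The best pure response is III with expected payoff 8.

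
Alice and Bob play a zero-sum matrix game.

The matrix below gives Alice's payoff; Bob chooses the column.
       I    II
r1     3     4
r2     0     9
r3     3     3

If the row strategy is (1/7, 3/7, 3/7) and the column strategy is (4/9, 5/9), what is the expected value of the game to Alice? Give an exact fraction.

248/63

Against (4/9, 5/9), each row's expected payoff is r1: 32/9; r2: 5; r3: 3.
Taking the (1/7, 3/7, 3/7)-weighted average: (1/7)·(32/9) + (3/7)·(5) + (3/7)·(3) = 248/63.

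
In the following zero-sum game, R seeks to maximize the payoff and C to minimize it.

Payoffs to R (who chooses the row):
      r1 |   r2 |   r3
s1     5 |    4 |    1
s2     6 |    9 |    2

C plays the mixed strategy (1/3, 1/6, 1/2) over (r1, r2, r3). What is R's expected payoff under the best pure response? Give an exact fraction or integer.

9/2

s1: (5)·(1/3) + (4)·(1/6) + (1)·(1/2) = 17/6.
s2: (6)·(1/3) + (9)·(1/6) + (2)·(1/2) = 9/2.
The best pure response is s2 with expected payoff 9/2.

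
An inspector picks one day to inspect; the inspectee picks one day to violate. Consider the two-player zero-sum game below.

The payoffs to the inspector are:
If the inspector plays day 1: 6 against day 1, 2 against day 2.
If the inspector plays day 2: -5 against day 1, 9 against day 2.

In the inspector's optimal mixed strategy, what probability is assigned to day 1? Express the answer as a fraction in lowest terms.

Row minima are 2 and -5, so the inspector's maximin is 2; column maxima are 6 and 9, so the inspectee's minimax is 6. These differ, so the equilibrium is in mixed strategies.
Let the inspector play day 1 with probability p. The inspectee is indifferent when 6p − 5(1−p) = 2p + 9(1−p), giving p = 7/9.

7/9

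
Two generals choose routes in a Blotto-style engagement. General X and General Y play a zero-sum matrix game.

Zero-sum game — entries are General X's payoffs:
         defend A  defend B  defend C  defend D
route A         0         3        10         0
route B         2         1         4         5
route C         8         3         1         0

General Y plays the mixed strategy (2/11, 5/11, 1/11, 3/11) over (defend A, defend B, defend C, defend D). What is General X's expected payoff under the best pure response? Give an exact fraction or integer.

route A: (0)·(2/11) + (3)·(5/11) + (10)·(1/11) + (0)·(3/11) = 25/11.
route B: (2)·(2/11) + (1)·(5/11) + (4)·(1/11) + (5)·(3/11) = 28/11.
route C: (8)·(2/11) + (3)·(5/11) + (1)·(1/11) + (0)·(3/11) = 32/11.
The best pure response is route C with expected payoff 32/11.

32/11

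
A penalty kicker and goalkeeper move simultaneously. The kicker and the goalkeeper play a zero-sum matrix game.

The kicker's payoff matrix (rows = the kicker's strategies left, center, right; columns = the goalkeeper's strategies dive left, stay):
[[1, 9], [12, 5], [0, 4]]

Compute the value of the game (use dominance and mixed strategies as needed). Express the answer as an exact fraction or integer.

Row right is strictly dominated by row left, so the kicker never plays it.
The remaining 2×2 game on (left, center) × (dive left, stay) has no saddle point. Let the kicker play left with probability p; indifference gives p + 12(1−p) = 9p + 5(1−p), so p = 7/15.
Similarly the goalkeeper's optimal q on dive left is 4/15, and the value is 1·(4/15) + (9)·(11/15) = 103/15.

103/15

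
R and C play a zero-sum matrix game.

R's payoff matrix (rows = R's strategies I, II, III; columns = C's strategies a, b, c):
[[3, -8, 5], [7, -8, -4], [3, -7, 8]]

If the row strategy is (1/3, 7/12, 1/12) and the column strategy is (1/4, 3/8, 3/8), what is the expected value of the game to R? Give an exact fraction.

Against (1/4, 3/8, 3/8), each row's expected payoff is I: -3/8; II: -11/4; III: 9/8.
Taking the (1/3, 7/12, 1/12)-weighted average: (1/3)·(-3/8) + (7/12)·(-11/4) + (1/12)·(9/8) = -157/96.

-157/96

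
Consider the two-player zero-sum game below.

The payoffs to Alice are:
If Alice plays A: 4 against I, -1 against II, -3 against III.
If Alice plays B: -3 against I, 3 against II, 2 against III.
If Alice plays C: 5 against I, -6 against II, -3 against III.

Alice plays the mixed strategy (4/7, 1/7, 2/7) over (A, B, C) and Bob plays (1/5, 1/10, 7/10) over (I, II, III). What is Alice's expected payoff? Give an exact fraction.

Against (1/5, 1/10, 7/10), each row's expected payoff is A: -7/5; B: 11/10; C: -17/10.
Taking the (4/7, 1/7, 2/7)-weighted average: (4/7)·(-7/5) + (1/7)·(11/10) + (2/7)·(-17/10) = -79/70.

-79/70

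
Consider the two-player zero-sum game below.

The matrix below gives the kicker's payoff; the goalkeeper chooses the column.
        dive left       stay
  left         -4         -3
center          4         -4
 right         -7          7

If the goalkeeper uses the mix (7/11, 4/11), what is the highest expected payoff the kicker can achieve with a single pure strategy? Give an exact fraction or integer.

12/11

left: (-4)·(7/11) + (-3)·(4/11) = -40/11.
center: (4)·(7/11) + (-4)·(4/11) = 12/11.
right: (-7)·(7/11) + (7)·(4/11) = -21/11.
The best pure response is center with expected payoff 12/11.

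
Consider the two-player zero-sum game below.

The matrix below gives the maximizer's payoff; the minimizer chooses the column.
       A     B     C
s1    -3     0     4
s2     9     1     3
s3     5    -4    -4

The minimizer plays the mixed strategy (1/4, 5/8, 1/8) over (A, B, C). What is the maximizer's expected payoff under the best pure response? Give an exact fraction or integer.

s1: (-3)·(1/4) + (0)·(5/8) + (4)·(1/8) = -1/4.
s2: (9)·(1/4) + (1)·(5/8) + (3)·(1/8) = 13/4.
s3: (5)·(1/4) + (-4)·(5/8) + (-4)·(1/8) = -7/4.
The best pure response is s2 with expected payoff 13/4.

13/4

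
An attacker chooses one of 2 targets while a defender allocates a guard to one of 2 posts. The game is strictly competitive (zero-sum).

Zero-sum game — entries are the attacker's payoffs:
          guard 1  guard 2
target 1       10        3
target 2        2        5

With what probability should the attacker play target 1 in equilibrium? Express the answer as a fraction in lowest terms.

3/10

Row minima are 3 and 2, so the attacker's maximin is 3; column maxima are 10 and 5, so the defender's minimax is 5. These differ, so the equilibrium is in mixed strategies.
Let the attacker play target 1 with probability p. The defender is indifferent when 10p + 2(1−p) = 3p + 5(1−p), giving p = 3/10.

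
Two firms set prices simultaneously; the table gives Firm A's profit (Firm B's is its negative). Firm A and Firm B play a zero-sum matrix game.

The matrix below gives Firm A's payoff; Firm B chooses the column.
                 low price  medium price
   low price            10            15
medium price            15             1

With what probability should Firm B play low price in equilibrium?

Row minima are 10 and 1, so Firm A's maximin is 10; column maxima are 15 and 15, so Firm B's minimax is 15. These differ, so the equilibrium is in mixed strategies.
Let Firm B play low price with probability q. Firm A is indifferent when 10q + 15(1−q) = 15q + (1−q), giving q = 14/19.

14/19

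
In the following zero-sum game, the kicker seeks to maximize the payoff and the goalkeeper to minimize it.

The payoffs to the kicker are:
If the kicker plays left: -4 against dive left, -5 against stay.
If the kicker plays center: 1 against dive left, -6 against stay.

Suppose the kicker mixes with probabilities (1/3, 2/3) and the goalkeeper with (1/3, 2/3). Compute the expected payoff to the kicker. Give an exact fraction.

-4

Against (1/3, 2/3), each row's expected payoff is left: -14/3; center: -11/3.
Taking the (1/3, 2/3)-weighted average: (1/3)·(-14/3) + (2/3)·(-11/3) = -4.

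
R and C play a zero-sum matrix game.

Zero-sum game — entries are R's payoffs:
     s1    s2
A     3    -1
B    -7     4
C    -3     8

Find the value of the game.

7/5

Row B is strictly dominated by row C, so R never plays it.
The remaining 2×2 game on (A, C) × (s1, s2) has no saddle point. Let R play A with probability p; indifference gives 3p − 3(1−p) = −p + 8(1−p), so p = 11/15.
Similarly C's optimal q on s1 is 3/5, and the value is 3·(3/5) + (-1)·(2/5) = 7/5.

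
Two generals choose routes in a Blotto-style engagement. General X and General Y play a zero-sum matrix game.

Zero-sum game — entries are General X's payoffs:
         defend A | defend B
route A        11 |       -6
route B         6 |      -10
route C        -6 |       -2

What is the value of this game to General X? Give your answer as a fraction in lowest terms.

Row route B is strictly dominated by row route A, so General X never plays it.
The remaining 2×2 game on (route A, route C) × (defend A, defend B) has no saddle point. Let General X play route A with probability p; indifference gives 11p − 6(1−p) = −6p − 2(1−p), so p = 4/21.
Similarly General Y's optimal q on defend A is 4/21, and the value is 11·(4/21) + (-6)·(17/21) = -58/21.

-58/21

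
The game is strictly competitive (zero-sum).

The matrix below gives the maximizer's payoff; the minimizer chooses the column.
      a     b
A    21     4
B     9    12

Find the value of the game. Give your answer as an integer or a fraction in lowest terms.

Row minima are 4 and 9, so the maximizer's maximin is 9; column maxima are 21 and 12, so the minimizer's minimax is 12. These differ, so the equilibrium is in mixed strategies.
Let the maximizer play A with probability p. The minimizer is indifferent when 21p + 9(1−p) = 4p + 12(1−p), giving p = 3/20.
Let the minimizer play a with probability q. The maximizer is indifferent when 21q + 4(1−q) = 9q + 12(1−q), giving q = 2/5.
The value is 21·(2/5) + (4)·(3/5) = 54/5.

54/5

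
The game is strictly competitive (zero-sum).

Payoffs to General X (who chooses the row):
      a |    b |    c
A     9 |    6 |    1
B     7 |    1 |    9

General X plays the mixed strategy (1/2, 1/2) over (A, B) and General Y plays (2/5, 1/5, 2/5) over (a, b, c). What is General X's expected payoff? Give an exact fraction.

59/10

Against (2/5, 1/5, 2/5), each row's expected payoff is A: 26/5; B: 33/5.
Taking the (1/2, 1/2)-weighted average: (1/2)·(26/5) + (1/2)·(33/5) = 59/10.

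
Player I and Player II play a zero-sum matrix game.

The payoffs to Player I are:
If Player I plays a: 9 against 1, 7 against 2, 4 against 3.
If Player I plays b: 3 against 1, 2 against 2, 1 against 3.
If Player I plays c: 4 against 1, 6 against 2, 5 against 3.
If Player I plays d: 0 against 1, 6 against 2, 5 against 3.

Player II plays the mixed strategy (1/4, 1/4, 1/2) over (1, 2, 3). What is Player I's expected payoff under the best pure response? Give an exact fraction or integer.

6

a: (9)·(1/4) + (7)·(1/4) + (4)·(1/2) = 6.
b: (3)·(1/4) + (2)·(1/4) + (1)·(1/2) = 7/4.
c: (4)·(1/4) + (6)·(1/4) + (5)·(1/2) = 5.
d: (0)·(1/4) + (6)·(1/4) + (5)·(1/2) = 4.
The best pure response is a with expected payoff 6.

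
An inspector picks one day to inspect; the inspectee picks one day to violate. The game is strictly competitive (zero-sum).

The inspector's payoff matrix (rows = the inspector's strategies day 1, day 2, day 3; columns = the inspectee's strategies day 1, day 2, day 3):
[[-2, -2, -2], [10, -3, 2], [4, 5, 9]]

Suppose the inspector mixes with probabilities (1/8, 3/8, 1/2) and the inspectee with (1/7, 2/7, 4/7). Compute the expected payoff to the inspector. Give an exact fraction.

111/28

Against (1/7, 2/7, 4/7), each row's expected payoff is day 1: -2; day 2: 12/7; day 3: 50/7.
Taking the (1/8, 3/8, 1/2)-weighted average: (1/8)·(-2) + (3/8)·(12/7) + (1/2)·(50/7) = 111/28.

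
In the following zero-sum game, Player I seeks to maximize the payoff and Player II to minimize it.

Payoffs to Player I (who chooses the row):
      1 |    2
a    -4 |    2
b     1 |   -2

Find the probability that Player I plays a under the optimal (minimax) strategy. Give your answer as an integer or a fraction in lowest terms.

1/3

Row minima are -4 and -2, so Player I's maximin is -2; column maxima are 1 and 2, so Player II's minimax is 1. These differ, so the equilibrium is in mixed strategies.
Let Player I play a with probability p. Player II is indifferent when −4p + (1−p) = 2p − 2(1−p), giving p = 1/3.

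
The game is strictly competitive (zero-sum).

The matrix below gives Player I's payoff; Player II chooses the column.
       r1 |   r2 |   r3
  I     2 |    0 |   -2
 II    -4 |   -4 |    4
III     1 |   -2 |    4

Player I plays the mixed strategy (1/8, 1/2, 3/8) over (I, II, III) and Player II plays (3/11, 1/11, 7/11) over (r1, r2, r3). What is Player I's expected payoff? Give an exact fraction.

127/88

Against (3/11, 1/11, 7/11), each row's expected payoff is I: -8/11; II: 12/11; III: 29/11.
Taking the (1/8, 1/2, 3/8)-weighted average: (1/8)·(-8/11) + (1/2)·(12/11) + (3/8)·(29/11) = 127/88.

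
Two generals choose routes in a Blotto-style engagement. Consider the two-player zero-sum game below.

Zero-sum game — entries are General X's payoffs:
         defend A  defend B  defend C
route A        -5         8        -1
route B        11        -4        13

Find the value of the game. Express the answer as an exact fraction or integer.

Column defend C is strictly dominated by defend A for General Y (it gives General X more in every row).
The remaining 2×2 game on (route A, route B) × (defend A, defend B) has no saddle point. Let General X play route A with probability p; indifference gives −5p + 11(1−p) = 8p − 4(1−p), so p = 15/28.
Similarly General Y's optimal q on defend A is 3/7, and the value is -5·(3/7) + (8)·(4/7) = 17/7.

17/7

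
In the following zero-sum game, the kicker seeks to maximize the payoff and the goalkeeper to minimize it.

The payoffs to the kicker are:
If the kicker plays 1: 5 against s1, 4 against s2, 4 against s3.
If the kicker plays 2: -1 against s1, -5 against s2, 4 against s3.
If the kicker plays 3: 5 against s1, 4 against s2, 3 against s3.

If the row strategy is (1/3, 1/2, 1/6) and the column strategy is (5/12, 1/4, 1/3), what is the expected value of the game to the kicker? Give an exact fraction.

Against (5/12, 1/4, 1/3), each row's expected payoff is 1: 53/12; 2: -1/3; 3: 49/12.
Taking the (1/3, 1/2, 1/6)-weighted average: (1/3)·(53/12) + (1/2)·(-1/3) + (1/6)·(49/12) = 143/72.

143/72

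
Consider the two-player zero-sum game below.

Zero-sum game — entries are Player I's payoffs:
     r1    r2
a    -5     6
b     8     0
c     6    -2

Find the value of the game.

48/19

Row c is strictly dominated by row b, so Player I never plays it.
The remaining 2×2 game on (a, b) × (r1, r2) has no saddle point. Let Player I play a with probability p; indifference gives −5p + 8(1−p) = 6p, so p = 8/19.
Similarly Player II's optimal q on r1 is 6/19, and the value is -5·(6/19) + (6)·(13/19) = 48/19.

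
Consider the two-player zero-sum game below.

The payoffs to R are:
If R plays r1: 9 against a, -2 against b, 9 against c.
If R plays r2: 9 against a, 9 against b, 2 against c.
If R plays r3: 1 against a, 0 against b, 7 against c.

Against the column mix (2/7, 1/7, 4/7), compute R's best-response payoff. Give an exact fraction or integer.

r1: (9)·(2/7) + (-2)·(1/7) + (9)·(4/7) = 52/7.
r2: (9)·(2/7) + (9)·(1/7) + (2)·(4/7) = 5.
r3: (1)·(2/7) + (0)·(1/7) + (7)·(4/7) = 30/7.
The best pure response is r1 with expected payoff 52/7.

52/7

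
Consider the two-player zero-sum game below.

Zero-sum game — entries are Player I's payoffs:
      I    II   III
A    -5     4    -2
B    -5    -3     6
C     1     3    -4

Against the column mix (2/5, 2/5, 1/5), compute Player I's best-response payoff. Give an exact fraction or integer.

A: (-5)·(2/5) + (4)·(2/5) + (-2)·(1/5) = -4/5.
B: (-5)·(2/5) + (-3)·(2/5) + (6)·(1/5) = -2.
C: (1)·(2/5) + (3)·(2/5) + (-4)·(1/5) = 4/5.
The best pure response is C with expected payoff 4/5.

4/5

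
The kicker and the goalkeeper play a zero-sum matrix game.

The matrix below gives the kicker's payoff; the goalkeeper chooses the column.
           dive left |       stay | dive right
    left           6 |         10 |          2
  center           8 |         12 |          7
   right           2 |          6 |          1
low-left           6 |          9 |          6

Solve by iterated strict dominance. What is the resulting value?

Column stay is strictly dominated by dive left for the goalkeeper (6<10, 8<12, 2<6, 6<9); eliminate stay.
Row right is strictly dominated by row left (6>2, 2>1); eliminate right.
Row left is strictly dominated by row center (8>6, 7>2); eliminate left.
Row low-left is strictly dominated by row center (8>6, 7>6); eliminate low-left.
Column dive left is strictly dominated by dive right for the goalkeeper (7<8); eliminate dive left.
Only (center, dive right) remains, with payoff 7.

7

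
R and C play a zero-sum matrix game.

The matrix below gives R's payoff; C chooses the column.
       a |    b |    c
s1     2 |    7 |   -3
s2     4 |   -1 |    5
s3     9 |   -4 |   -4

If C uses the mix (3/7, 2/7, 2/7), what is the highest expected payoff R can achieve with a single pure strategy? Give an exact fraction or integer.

20/7

s1: (2)·(3/7) + (7)·(2/7) + (-3)·(2/7) = 2.
s2: (4)·(3/7) + (-1)·(2/7) + (5)·(2/7) = 20/7.
s3: (9)·(3/7) + (-4)·(2/7) + (-4)·(2/7) = 11/7.
The best pure response is s2 with expected payoff 20/7.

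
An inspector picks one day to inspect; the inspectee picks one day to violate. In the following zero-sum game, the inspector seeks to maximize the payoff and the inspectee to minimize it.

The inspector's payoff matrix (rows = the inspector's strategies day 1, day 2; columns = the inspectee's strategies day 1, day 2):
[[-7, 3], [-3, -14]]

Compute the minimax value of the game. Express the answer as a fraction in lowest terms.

-107/21

Row minima are -7 and -14, so the inspector's maximin is -7; column maxima are -3 and 3, so the inspectee's minimax is -3. These differ, so the equilibrium is in mixed strategies.
Let the inspector play day 1 with probability p. The inspectee is indifferent when −7p − 3(1−p) = 3p − 14(1−p), giving p = 11/21.
Let the inspectee play day 1 with probability q. The inspector is indifferent when −7q + 3(1−q) = −3q − 14(1−q), giving q = 17/21.
The value is -7·(17/21) + (3)·(4/21) = -107/21.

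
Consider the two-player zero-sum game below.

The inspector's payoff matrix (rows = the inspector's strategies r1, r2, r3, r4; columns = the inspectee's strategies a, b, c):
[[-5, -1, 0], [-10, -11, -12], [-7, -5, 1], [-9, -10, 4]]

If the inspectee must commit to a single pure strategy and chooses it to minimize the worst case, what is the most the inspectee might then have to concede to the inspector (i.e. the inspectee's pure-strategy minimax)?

The worst case (largest entry) in each column is a: -5, b: -1, c: 4.
The best (smallest) of these is -5.

-5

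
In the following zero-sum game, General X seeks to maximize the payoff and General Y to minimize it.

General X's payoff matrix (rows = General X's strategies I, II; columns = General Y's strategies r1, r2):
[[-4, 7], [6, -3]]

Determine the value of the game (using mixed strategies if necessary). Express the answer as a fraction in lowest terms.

Row minima are -4 and -3, so General X's maximin is -3; column maxima are 6 and 7, so General Y's minimax is 6. These differ, so the equilibrium is in mixed strategies.
Let General X play I with probability p. General Y is indifferent when −4p + 6(1−p) = 7p − 3(1−p), giving p = 9/20.
Let General Y play r1 with probability q. General X is indifferent when −4q + 7(1−q) = 6q − 3(1−q), giving q = 1/2.
The value is -4·(1/2) + (7)·(1/2) = 3/2.

3/2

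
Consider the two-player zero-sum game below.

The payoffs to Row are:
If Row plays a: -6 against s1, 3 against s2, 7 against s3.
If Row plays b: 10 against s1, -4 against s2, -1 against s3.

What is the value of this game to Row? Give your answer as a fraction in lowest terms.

6/23

Column s3 is strictly dominated by s2 for Column (it gives Row more in every row).
The remaining 2×2 game on (a, b) × (s1, s2) has no saddle point. Let Row play a with probability p; indifference gives −6p + 10(1−p) = 3p − 4(1−p), so p = 14/23.
Similarly Column's optimal q on s1 is 7/23, and the value is -6·(7/23) + (3)·(16/23) = 6/23.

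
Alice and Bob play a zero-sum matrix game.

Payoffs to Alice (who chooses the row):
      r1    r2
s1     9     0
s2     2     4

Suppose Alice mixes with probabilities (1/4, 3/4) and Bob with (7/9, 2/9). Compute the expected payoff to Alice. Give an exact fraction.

Against (7/9, 2/9), each row's expected payoff is s1: 7; s2: 22/9.
Taking the (1/4, 3/4)-weighted average: (1/4)·(7) + (3/4)·(22/9) = 43/12.

43/12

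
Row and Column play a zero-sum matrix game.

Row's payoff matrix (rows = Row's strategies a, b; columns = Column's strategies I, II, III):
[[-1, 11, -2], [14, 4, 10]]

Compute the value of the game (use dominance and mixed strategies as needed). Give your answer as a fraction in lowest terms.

Column I is strictly dominated by III for Column (it gives Row more in every row).
The remaining 2×2 game on (a, b) × (II, III) has no saddle point. Let Row play a with probability p; indifference gives 11p + 4(1−p) = −2p + 10(1−p), so p = 6/19.
Similarly Column's optimal q on II is 12/19, and the value is 11·(12/19) + (-2)·(7/19) = 118/19.

118/19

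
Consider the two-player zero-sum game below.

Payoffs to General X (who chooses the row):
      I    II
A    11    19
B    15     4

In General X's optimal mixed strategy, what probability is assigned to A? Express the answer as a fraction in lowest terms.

11/19

Row minima are 11 and 4, so General X's maximin is 11; column maxima are 15 and 19, so General Y's minimax is 15. These differ, so the equilibrium is in mixed strategies.
Let General X play A with probability p. General Y is indifferent when 11p + 15(1−p) = 19p + 4(1−p), giving p = 11/19.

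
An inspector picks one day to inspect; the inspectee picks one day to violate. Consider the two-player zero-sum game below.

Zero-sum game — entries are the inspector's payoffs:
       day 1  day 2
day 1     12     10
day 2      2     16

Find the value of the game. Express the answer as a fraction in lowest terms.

43/4

Row minima are 10 and 2, so the inspector's maximin is 10; column maxima are 12 and 16, so the inspectee's minimax is 12. These differ, so the equilibrium is in mixed strategies.
Let the inspector play day 1 with probability p. The inspectee is indifferent when 12p + 2(1−p) = 10p + 16(1−p), giving p = 7/8.
Let the inspectee play day 1 with probability q. The inspector is indifferent when 12q + 10(1−q) = 2q + 16(1−q), giving q = 3/8.
The value is 12·(3/8) + (10)·(5/8) = 43/4.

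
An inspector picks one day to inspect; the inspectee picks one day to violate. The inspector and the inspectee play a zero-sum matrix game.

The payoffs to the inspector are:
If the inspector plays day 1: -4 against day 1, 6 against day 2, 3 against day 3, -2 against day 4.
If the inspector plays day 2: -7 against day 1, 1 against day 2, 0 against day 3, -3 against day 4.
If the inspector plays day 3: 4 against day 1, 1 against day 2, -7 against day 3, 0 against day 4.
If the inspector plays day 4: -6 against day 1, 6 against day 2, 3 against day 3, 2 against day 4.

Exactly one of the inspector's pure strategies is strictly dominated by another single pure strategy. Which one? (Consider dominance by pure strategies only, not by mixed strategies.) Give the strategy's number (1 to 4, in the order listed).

2

Compare day 2 with day 1: -4 > -7, 6 > 1, 3 > 0, -2 > -3.
So day 1 strictly dominates day 2 for the inspector; day 2 is strictly dominated.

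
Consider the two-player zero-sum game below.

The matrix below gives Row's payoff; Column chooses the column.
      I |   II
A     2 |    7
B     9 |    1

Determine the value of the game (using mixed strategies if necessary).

Row minima are 2 and 1, so Row's maximin is 2; column maxima are 9 and 7, so Column's minimax is 7. These differ, so the equilibrium is in mixed strategies.
Let Row play A with probability p. Column is indifferent when 2p + 9(1−p) = 7p + (1−p), giving p = 8/13.
Let Column play I with probability q. Row is indifferent when 2q + 7(1−q) = 9q + (1−q), giving q = 6/13.
The value is 2·(6/13) + (7)·(7/13) = 61/13.

61/13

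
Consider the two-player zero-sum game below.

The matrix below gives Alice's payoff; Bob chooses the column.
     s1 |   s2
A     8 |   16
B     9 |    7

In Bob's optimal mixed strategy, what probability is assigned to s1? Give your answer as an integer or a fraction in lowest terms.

9/10

Row minima are 8 and 7, so Alice's maximin is 8; column maxima are 9 and 16, so Bob's minimax is 9. These differ, so the equilibrium is in mixed strategies.
Let Bob play s1 with probability q. Alice is indifferent when 8q + 16(1−q) = 9q + 7(1−q), giving q = 9/10.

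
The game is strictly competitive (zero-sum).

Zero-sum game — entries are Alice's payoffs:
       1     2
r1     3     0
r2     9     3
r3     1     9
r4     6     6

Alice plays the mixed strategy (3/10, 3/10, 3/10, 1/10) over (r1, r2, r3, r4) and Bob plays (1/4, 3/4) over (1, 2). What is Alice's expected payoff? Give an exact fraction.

Against (1/4, 3/4), each row's expected payoff is r1: 3/4; r2: 9/2; r3: 7; r4: 6.
Taking the (3/10, 3/10, 3/10, 1/10)-weighted average: (3/10)·(3/4) + (3/10)·(9/2) + (3/10)·(7) + (1/10)·(6) = 171/40.

171/40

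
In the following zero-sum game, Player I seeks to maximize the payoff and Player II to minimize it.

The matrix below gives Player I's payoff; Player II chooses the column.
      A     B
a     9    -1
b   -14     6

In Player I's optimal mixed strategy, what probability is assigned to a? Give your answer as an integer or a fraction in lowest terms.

2/3

Row minima are -1 and -14, so Player I's maximin is -1; column maxima are 9 and 6, so Player II's minimax is 6. These differ, so the equilibrium is in mixed strategies.
Let Player I play a with probability p. Player II is indifferent when 9p − 14(1−p) = −p + 6(1−p), giving p = 2/3.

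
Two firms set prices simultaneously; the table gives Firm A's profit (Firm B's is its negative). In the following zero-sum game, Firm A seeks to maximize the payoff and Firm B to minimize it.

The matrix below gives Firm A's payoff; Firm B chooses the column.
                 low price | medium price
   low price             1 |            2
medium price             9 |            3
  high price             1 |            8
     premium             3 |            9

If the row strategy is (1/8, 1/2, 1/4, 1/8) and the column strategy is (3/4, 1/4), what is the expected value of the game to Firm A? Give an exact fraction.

165/32

Against (3/4, 1/4), each row's expected payoff is low price: 5/4; medium price: 15/2; high price: 11/4; premium: 9/2.
Taking the (1/8, 1/2, 1/4, 1/8)-weighted average: (1/8)·(5/4) + (1/2)·(15/2) + (1/4)·(11/4) + (1/8)·(9/2) = 165/32.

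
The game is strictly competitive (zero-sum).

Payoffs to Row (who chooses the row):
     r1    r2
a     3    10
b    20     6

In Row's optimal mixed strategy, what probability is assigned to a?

Row minima are 3 and 6, so Row's maximin is 6; column maxima are 20 and 10, so Column's minimax is 10. These differ, so the equilibrium is in mixed strategies.
Let Row play a with probability p. Column is indifferent when 3p + 20(1−p) = 10p + 6(1−p), giving p = 2/3.

2/3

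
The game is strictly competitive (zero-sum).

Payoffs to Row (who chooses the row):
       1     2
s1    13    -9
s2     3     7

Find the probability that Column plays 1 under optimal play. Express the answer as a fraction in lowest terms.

Row minima are -9 and 3, so Row's maximin is 3; column maxima are 13 and 7, so Column's minimax is 7. These differ, so the equilibrium is in mixed strategies.
Let Column play 1 with probability q. Row is indifferent when 13q − 9(1−q) = 3q + 7(1−q), giving q = 8/13.

8/13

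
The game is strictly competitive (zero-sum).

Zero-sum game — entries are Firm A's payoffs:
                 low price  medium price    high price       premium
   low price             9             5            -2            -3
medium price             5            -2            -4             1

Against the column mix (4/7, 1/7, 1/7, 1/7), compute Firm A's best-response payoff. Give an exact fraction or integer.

36/7

low price: (9)·(4/7) + (5)·(1/7) + (-2)·(1/7) + (-3)·(1/7) = 36/7.
medium price: (5)·(4/7) + (-2)·(1/7) + (-4)·(1/7) + (1)·(1/7) = 15/7.
The best pure response is low price with expected payoff 36/7.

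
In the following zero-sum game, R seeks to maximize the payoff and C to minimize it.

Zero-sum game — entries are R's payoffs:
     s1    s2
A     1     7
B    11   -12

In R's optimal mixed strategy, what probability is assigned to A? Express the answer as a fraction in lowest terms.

23/29

Row minima are 1 and -12, so R's maximin is 1; column maxima are 11 and 7, so C's minimax is 7. These differ, so the equilibrium is in mixed strategies.
Let R play A with probability p. C is indifferent when p + 11(1−p) = 7p − 12(1−p), giving p = 23/29.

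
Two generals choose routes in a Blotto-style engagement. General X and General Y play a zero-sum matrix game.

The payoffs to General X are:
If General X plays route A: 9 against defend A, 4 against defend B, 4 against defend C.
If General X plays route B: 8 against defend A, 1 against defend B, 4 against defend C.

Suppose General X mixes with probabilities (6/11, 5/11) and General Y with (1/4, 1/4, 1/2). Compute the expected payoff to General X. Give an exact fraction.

211/44

Against (1/4, 1/4, 1/2), each row's expected payoff is route A: 21/4; route B: 17/4.
Taking the (6/11, 5/11)-weighted average: (6/11)·(21/4) + (5/11)·(17/4) = 211/44.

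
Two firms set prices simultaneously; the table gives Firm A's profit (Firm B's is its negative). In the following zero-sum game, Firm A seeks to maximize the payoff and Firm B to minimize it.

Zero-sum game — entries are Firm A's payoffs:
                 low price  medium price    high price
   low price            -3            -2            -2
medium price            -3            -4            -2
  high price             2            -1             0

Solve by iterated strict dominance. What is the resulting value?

-1

Row low price is strictly dominated by row high price (2>-3, -1>-2, 0>-2); eliminate low price.
Row medium price is strictly dominated by row high price (2>-3, -1>-4, 0>-2); eliminate medium price.
Column low price is strictly dominated by medium price for Firm B (-1<2); eliminate low price.
Column high price is strictly dominated by medium price for Firm B (-1<0); eliminate high price.
Only (high price, medium price) remains, with payoff -1.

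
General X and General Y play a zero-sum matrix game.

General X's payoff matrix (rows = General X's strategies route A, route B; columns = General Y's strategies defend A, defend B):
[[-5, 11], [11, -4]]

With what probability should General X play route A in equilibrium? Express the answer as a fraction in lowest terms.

Row minima are -5 and -4, so General X's maximin is -4; column maxima are 11 and 11, so General Y's minimax is 11. These differ, so the equilibrium is in mixed strategies.
Let General X play route A with probability p. General Y is indifferent when −5p + 11(1−p) = 11p − 4(1−p), giving p = 15/31.

15/31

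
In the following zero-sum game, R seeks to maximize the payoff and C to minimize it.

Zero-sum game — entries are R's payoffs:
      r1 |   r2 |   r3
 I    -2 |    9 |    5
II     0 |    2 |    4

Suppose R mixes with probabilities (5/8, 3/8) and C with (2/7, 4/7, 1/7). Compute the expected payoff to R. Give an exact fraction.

221/56

Against (2/7, 4/7, 1/7), each row's expected payoff is I: 37/7; II: 12/7.
Taking the (5/8, 3/8)-weighted average: (5/8)·(37/7) + (3/8)·(12/7) = 221/56.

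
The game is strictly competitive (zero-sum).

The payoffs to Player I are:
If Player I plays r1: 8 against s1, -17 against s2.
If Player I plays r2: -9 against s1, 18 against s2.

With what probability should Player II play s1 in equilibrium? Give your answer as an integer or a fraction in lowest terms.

Row minima are -17 and -9, so Player I's maximin is -9; column maxima are 8 and 18, so Player II's minimax is 8. These differ, so the equilibrium is in mixed strategies.
Let Player II play s1 with probability q. Player I is indifferent when 8q − 17(1−q) = −9q + 18(1−q), giving q = 35/52.

35/52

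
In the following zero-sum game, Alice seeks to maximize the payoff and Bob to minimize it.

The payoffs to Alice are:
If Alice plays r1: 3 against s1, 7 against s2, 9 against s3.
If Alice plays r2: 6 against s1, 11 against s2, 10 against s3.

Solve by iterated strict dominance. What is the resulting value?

6

Row r1 is strictly dominated by row r2 (6>3, 11>7, 10>9); eliminate r1.
Column s2 is strictly dominated by s1 for Bob (6<11); eliminate s2.
Column s3 is strictly dominated by s1 for Bob (6<10); eliminate s3.
Only (r2, s1) remains, with payoff 6.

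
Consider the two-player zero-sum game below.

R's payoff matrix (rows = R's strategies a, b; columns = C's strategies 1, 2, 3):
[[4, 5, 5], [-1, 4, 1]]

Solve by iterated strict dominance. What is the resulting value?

4

Row b is strictly dominated by row a (4>-1, 5>4, 5>1); eliminate b.
Column 2 is strictly dominated by 1 for C (4<5); eliminate 2.
Column 3 is strictly dominated by 1 for C (4<5); eliminate 3.
Only (a, 1) remains, with payoff 4.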